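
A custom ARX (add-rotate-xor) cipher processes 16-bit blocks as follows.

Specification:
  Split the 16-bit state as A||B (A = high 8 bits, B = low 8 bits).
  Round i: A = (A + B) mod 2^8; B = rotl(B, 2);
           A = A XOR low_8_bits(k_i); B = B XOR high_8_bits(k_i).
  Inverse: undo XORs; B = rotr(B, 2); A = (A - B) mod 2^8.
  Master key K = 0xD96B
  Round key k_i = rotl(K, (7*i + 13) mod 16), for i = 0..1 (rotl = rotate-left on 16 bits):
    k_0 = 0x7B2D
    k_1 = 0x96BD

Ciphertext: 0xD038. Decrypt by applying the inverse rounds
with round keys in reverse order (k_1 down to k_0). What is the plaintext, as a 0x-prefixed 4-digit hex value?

0xBB34

s_0 = ciphertext = 0xD038
s_1 = InvRound(s_0, k_1) = 0xC2AB
s_2 = InvRound(s_1, k_0) = 0xBB34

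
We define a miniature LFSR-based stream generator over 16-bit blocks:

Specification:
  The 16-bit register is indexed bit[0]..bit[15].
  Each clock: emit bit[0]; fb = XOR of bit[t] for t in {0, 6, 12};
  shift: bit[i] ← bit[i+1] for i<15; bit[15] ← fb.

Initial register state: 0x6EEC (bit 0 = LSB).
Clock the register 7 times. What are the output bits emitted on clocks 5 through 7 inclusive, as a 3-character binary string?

reg_0 = 0x6EEC
clock 1: out=0, reg = 0xB776
clock 2: out=0, reg = 0x5BBB
clock 3: out=1, reg = 0x2DDD
clock 4: out=1, reg = 0x16EE
clock 5: out=0, reg = 0x0B77
clock 6: out=1, reg = 0x05BB
clock 7: out=1, reg = 0x82DD

011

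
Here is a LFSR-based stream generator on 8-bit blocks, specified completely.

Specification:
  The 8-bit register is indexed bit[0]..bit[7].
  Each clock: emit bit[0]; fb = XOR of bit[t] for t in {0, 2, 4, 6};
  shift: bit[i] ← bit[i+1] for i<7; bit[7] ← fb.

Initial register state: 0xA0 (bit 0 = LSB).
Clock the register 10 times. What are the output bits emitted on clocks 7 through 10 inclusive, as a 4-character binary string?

reg_0 = 0xA0
clock 1: out=0, reg = 0x50
clock 2: out=0, reg = 0x28
clock 3: out=0, reg = 0x14
clock 4: out=0, reg = 0x0A
clock 5: out=0, reg = 0x05
clock 6: out=1, reg = 0x02
clock 7: out=0, reg = 0x01
clock 8: out=1, reg = 0x80
clock 9: out=0, reg = 0x40
clock 10: out=0, reg = 0xA0

0100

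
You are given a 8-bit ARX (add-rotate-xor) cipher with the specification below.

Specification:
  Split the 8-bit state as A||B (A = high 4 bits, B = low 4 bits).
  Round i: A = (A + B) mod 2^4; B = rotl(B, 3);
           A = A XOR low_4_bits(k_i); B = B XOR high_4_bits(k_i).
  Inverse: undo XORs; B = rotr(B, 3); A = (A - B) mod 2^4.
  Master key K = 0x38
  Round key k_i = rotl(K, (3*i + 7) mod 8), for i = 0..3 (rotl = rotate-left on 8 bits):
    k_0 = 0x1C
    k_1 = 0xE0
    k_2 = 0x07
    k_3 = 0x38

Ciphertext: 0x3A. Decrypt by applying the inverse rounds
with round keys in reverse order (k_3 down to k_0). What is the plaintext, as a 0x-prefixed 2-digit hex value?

s_0 = ciphertext = 0x3A
s_1 = InvRound(s_0, k_3) = 0x83
s_2 = InvRound(s_1, k_2) = 0x96
s_3 = InvRound(s_2, k_1) = 0x81
s_4 = InvRound(s_3, k_0) = 0x40

0x40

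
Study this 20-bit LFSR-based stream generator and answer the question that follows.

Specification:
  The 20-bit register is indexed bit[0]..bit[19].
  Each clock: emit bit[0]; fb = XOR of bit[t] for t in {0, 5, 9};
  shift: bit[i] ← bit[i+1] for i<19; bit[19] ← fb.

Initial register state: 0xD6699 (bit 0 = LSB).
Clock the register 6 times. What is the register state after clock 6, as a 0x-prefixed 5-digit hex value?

reg_0 = 0xD6699
clock 1: out=1, reg = 0x6B34C
clock 2: out=0, reg = 0xB59A6
clock 3: out=0, reg = 0xDACD3
clock 4: out=1, reg = 0xED669
clock 5: out=1, reg = 0xF6B34
clock 6: out=0, reg = 0x7B59A

0x7B59A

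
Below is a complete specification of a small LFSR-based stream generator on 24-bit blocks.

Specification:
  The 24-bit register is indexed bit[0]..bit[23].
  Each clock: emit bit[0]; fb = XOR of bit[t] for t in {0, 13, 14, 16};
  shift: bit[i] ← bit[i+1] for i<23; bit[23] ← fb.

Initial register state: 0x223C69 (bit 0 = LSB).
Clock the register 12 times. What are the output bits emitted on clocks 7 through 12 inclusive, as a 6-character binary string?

100011

reg_0 = 0x223C69
clock 1: out=1, reg = 0x111E34
clock 2: out=0, reg = 0x888F1A
clock 3: out=0, reg = 0x44478D
clock 4: out=1, reg = 0x2223C6
clock 5: out=0, reg = 0x9111E3
clock 6: out=1, reg = 0x4888F1
clock 7: out=1, reg = 0xA44478
clock 8: out=0, reg = 0xD2223C
clock 9: out=0, reg = 0xE9111E
clock 10: out=0, reg = 0xF4888F
clock 11: out=1, reg = 0xFA4447
clock 12: out=1, reg = 0x7D2223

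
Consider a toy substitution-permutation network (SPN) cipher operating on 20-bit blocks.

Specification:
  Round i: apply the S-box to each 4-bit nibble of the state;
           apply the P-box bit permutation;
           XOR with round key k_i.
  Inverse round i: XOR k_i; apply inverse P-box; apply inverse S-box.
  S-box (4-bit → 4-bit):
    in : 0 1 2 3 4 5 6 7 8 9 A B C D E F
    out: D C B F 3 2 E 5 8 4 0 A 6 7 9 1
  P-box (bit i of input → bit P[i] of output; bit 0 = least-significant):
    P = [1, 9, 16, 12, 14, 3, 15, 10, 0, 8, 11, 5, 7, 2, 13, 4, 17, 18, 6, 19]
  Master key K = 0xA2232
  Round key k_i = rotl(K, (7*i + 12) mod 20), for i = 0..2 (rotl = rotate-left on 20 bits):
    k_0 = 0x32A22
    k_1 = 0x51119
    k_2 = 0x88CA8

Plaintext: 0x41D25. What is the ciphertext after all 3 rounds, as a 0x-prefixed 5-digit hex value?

s_0 = plaintext = 0x41D25
s_1 = Round(s_0, k_0) = 0x5453B
s_2 = Round(s_1, k_1) = 0x1C695
s_3 = Round(s_2, k_2) = 0x027CC

0x027CC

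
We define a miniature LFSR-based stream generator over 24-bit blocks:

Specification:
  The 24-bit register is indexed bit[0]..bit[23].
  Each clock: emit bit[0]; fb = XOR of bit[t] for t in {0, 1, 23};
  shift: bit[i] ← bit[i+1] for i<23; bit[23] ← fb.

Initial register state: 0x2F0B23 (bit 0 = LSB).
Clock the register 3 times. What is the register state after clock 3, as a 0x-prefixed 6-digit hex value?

0xC5E164

reg_0 = 0x2F0B23
clock 1: out=1, reg = 0x178591
clock 2: out=1, reg = 0x8BC2C8
clock 3: out=0, reg = 0xC5E164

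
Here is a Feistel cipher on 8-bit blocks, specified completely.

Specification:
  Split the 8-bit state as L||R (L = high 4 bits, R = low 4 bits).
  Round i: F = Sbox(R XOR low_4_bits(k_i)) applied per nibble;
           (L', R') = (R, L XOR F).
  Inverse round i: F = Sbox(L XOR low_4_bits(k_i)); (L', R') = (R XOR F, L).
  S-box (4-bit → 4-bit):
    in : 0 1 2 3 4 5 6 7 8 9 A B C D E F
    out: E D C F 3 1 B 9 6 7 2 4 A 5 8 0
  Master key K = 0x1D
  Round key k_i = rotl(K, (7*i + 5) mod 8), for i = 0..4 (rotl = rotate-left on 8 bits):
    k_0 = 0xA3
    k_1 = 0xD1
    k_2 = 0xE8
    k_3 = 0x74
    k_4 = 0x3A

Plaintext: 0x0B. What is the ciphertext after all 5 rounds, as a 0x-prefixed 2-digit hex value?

0xCF

s_0 = plaintext = 0x0B
s_1 = Round(s_0, k_0) = 0xB6
s_2 = Round(s_1, k_1) = 0x62
s_3 = Round(s_2, k_2) = 0x24
s_4 = Round(s_3, k_3) = 0x4C
s_5 = Round(s_4, k_4) = 0xCF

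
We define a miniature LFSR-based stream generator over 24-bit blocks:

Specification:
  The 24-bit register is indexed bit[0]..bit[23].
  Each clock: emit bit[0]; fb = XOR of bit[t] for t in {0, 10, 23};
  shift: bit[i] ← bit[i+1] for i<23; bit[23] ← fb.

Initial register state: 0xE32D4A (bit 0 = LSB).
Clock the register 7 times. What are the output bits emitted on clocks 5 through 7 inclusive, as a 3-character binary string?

001

reg_0 = 0xE32D4A
clock 1: out=0, reg = 0x7196A5
clock 2: out=1, reg = 0x38CB52
clock 3: out=0, reg = 0x1C65A9
clock 4: out=1, reg = 0x0E32D4
clock 5: out=0, reg = 0x07196A
clock 6: out=0, reg = 0x038CB5
clock 7: out=1, reg = 0x01C65A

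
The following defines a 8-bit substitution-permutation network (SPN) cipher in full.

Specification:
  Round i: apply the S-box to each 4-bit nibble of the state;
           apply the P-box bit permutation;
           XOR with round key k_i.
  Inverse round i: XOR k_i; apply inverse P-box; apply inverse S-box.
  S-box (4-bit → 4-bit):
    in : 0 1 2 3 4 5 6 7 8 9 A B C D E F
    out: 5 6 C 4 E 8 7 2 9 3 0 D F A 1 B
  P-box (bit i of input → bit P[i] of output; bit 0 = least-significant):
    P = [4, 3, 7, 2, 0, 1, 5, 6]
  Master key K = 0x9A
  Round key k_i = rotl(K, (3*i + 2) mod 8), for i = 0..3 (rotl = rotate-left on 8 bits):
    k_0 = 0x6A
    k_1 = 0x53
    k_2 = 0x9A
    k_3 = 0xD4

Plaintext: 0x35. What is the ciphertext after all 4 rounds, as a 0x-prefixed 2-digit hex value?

0x52

s_0 = plaintext = 0x35
s_1 = Round(s_0, k_0) = 0x4E
s_2 = Round(s_1, k_1) = 0x21
s_3 = Round(s_2, k_2) = 0x72
s_4 = Round(s_3, k_3) = 0x52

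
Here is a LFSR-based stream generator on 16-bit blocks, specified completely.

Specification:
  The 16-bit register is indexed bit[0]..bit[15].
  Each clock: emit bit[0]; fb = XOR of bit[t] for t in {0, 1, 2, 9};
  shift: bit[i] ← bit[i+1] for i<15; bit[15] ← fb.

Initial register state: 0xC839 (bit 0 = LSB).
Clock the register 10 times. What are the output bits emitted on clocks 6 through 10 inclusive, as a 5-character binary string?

reg_0 = 0xC839
clock 1: out=1, reg = 0xE41C
clock 2: out=0, reg = 0xF20E
clock 3: out=0, reg = 0xF907
clock 4: out=1, reg = 0xFC83
clock 5: out=1, reg = 0x7E41
clock 6: out=1, reg = 0x3F20
clock 7: out=0, reg = 0x9F90
clock 8: out=0, reg = 0xCFC8
clock 9: out=0, reg = 0xE7E4
clock 10: out=0, reg = 0x73F2

10000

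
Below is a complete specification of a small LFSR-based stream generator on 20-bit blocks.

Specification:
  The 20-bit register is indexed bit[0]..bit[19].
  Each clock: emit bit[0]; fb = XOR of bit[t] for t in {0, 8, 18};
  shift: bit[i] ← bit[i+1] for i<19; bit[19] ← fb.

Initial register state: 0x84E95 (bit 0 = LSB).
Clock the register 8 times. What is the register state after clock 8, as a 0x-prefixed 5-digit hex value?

0x6D84E

reg_0 = 0x84E95
clock 1: out=1, reg = 0xC274A
clock 2: out=0, reg = 0x613A5
clock 3: out=1, reg = 0xB09D2
clock 4: out=0, reg = 0xD84E9
clock 5: out=1, reg = 0x6C274
clock 6: out=0, reg = 0xB613A
clock 7: out=0, reg = 0xDB09D
clock 8: out=1, reg = 0x6D84E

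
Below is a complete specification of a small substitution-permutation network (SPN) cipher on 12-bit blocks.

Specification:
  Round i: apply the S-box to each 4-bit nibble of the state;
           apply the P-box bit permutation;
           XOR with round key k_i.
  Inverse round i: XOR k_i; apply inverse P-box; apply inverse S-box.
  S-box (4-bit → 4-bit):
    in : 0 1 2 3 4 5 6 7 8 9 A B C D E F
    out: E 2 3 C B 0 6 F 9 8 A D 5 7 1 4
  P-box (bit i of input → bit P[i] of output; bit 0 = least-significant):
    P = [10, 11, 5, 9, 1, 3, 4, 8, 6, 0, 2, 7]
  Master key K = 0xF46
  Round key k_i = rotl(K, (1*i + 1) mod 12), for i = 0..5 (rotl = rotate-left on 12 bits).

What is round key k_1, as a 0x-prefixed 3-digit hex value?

0xD1B

K = 0xF46
k_0 = rotl(K, (1*0+1) mod 12) = rotl(K, 1) = 0xE8D
k_1 = rotl(K, (1*1+1) mod 12) = rotl(K, 2) = 0xD1B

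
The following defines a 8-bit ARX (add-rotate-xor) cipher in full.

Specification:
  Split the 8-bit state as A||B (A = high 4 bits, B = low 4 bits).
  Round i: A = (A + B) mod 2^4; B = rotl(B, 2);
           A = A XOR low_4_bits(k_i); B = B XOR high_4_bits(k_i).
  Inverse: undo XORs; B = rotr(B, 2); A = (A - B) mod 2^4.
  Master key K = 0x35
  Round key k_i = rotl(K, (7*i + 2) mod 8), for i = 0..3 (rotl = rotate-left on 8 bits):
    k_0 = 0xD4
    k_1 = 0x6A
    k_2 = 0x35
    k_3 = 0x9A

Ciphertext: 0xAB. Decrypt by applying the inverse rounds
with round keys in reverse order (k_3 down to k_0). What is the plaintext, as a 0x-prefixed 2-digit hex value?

s_0 = ciphertext = 0xAB
s_1 = InvRound(s_0, k_3) = 0x88
s_2 = InvRound(s_1, k_2) = 0xFE
s_3 = InvRound(s_2, k_1) = 0x32
s_4 = InvRound(s_3, k_0) = 0x8F

0x8F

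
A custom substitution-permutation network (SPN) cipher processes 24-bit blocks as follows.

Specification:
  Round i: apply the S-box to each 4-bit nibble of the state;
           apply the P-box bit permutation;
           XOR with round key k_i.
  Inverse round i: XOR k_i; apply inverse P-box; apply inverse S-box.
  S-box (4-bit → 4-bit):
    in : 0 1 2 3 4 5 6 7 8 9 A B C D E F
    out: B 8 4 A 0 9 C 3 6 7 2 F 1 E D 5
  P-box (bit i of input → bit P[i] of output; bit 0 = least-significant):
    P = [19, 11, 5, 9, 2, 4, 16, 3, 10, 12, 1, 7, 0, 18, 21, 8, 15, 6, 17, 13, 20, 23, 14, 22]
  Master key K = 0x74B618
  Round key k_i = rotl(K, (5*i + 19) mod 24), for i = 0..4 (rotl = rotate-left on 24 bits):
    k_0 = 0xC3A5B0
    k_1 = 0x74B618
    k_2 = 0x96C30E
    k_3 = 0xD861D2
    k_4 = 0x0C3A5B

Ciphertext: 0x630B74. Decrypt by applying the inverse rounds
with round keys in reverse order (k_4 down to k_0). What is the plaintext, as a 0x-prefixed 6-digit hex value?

s_0 = ciphertext = 0x630B74
s_1 = InvRound(s_0, k_4) = 0x16B8EF
s_2 = InvRound(s_1, k_3) = 0xDF0A09
s_3 = InvRound(s_2, k_2) = 0x6C52F7
s_4 = InvRound(s_3, k_1) = 0xF0CE5F
s_5 = InvRound(s_4, k_0) = 0xFDE6ED

0xFDE6ED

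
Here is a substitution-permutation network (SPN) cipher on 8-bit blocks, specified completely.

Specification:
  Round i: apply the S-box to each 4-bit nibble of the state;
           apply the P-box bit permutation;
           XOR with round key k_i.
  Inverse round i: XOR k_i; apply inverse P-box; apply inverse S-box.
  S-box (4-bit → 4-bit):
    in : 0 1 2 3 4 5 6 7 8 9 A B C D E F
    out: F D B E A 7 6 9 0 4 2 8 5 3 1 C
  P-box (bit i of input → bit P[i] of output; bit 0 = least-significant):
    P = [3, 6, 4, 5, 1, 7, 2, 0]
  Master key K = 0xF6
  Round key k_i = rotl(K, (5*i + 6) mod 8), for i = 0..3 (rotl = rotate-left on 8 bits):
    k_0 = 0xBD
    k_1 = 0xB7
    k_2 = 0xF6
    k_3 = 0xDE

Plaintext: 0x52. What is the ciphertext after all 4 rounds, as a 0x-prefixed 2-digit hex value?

s_0 = plaintext = 0x52
s_1 = Round(s_0, k_0) = 0x53
s_2 = Round(s_1, k_1) = 0x41
s_3 = Round(s_2, k_2) = 0x4F
s_4 = Round(s_3, k_3) = 0x6F

0x6F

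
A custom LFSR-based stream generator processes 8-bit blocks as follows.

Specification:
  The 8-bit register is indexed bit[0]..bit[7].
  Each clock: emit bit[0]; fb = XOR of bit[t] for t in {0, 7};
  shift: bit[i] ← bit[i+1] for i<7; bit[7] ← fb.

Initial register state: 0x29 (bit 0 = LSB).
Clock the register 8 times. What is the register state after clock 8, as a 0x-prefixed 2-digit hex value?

reg_0 = 0x29
clock 1: out=1, reg = 0x94
clock 2: out=0, reg = 0xCA
clock 3: out=0, reg = 0xE5
clock 4: out=1, reg = 0x72
clock 5: out=0, reg = 0x39
clock 6: out=1, reg = 0x9C
clock 7: out=0, reg = 0xCE
clock 8: out=0, reg = 0xE7

0xE7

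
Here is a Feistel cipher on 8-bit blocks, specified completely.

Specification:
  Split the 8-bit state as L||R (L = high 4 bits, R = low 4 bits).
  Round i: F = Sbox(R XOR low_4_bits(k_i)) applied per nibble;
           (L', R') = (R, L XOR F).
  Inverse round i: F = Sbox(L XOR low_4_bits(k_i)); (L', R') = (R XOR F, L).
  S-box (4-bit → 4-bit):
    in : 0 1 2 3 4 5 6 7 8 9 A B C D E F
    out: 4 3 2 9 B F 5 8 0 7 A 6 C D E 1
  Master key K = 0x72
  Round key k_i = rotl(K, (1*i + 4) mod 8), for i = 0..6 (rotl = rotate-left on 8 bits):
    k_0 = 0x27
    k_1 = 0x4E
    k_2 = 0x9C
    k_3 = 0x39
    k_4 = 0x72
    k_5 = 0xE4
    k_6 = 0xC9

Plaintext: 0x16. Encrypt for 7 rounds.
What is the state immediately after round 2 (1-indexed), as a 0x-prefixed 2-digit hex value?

s_0 = plaintext = 0x16
s_1 = Round(s_0, k_0) = 0x62
s_2 = Round(s_1, k_1) = 0x2A
s_3 = Round(s_2, k_2) = 0xA7
s_4 = Round(s_3, k_3) = 0x74
s_5 = Round(s_4, k_4) = 0x42
s_6 = Round(s_5, k_5) = 0x21
s_7 = Round(s_6, k_6) = 0x12

0x2A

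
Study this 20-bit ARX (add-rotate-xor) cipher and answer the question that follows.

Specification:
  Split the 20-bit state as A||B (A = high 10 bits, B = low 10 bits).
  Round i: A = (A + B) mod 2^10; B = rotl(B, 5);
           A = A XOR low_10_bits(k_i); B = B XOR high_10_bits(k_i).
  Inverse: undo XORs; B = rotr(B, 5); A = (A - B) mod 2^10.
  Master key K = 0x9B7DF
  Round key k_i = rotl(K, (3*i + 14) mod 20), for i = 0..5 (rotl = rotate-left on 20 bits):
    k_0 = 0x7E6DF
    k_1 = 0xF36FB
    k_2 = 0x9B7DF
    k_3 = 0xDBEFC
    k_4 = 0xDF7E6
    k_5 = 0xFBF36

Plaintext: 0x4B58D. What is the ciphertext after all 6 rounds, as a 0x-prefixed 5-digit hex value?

0xDB3E7

s_0 = plaintext = 0x4B58D
s_1 = Round(s_0, k_0) = 0x19455
s_2 = Round(s_1, k_1) = 0x9056F
s_3 = Round(s_2, k_2) = 0x1BF86
s_4 = Round(s_3, k_3) = 0x427B3
s_5 = Round(s_4, k_4) = 0xD6900
s_6 = Round(s_5, k_5) = 0xDB3E7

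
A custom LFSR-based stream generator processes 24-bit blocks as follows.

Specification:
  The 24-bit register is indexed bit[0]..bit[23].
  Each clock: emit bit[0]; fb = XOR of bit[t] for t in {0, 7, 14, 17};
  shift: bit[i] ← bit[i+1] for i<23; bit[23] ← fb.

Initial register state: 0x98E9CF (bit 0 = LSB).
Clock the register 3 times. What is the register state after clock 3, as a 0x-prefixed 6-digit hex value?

0x731D39

reg_0 = 0x98E9CF
clock 1: out=1, reg = 0xCC74E7
clock 2: out=1, reg = 0xE63A73
clock 3: out=1, reg = 0x731D39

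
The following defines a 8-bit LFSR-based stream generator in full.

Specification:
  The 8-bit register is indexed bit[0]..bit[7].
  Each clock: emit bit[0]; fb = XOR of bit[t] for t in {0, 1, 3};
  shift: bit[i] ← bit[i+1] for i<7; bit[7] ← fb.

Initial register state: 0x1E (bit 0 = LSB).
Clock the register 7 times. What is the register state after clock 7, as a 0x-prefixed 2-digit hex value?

reg_0 = 0x1E
clock 1: out=0, reg = 0x0F
clock 2: out=1, reg = 0x87
clock 3: out=1, reg = 0x43
clock 4: out=1, reg = 0x21
clock 5: out=1, reg = 0x90
clock 6: out=0, reg = 0x48
clock 7: out=0, reg = 0xA4

0xA4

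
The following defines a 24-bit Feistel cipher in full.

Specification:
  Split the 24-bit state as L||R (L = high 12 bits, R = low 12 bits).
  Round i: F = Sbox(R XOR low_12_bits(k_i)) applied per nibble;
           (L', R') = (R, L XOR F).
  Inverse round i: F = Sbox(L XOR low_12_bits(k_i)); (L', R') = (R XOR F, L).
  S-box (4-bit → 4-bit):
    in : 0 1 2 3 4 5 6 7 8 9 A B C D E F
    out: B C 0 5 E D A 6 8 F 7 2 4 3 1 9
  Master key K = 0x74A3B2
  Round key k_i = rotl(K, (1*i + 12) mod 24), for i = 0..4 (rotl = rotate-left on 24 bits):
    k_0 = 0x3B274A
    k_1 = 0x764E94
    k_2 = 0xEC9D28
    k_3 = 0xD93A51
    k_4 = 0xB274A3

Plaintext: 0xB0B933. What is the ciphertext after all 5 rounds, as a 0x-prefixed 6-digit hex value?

s_0 = plaintext = 0xB0B933
s_1 = Round(s_0, k_0) = 0x933A64
s_2 = Round(s_1, k_1) = 0xA647A8
s_3 = Round(s_2, k_2) = 0x7A8DEF
s_4 = Round(s_3, k_3) = 0xDEF189
s_5 = Round(s_4, k_4) = 0x1890E8

0x1890E8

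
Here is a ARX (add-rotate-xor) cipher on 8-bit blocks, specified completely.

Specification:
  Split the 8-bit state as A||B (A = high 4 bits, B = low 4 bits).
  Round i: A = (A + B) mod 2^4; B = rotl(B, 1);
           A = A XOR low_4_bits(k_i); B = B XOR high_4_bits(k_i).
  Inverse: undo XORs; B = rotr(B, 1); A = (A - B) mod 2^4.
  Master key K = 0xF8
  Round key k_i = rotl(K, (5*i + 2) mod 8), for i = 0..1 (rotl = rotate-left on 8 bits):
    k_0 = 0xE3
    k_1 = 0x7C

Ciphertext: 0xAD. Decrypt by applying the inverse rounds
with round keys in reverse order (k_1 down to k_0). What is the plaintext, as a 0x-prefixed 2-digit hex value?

s_0 = ciphertext = 0xAD
s_1 = InvRound(s_0, k_1) = 0x15
s_2 = InvRound(s_1, k_0) = 0x5D

0x5D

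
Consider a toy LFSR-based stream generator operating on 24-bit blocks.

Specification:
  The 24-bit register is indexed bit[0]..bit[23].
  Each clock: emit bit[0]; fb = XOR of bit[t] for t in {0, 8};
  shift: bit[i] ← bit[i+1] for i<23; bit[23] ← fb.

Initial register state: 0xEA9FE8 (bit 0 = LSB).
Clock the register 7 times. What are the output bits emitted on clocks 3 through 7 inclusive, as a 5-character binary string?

reg_0 = 0xEA9FE8
clock 1: out=0, reg = 0xF54FF4
clock 2: out=0, reg = 0xFAA7FA
clock 3: out=0, reg = 0xFD53FD
clock 4: out=1, reg = 0x7EA9FE
clock 5: out=0, reg = 0xBF54FF
clock 6: out=1, reg = 0xDFAA7F
clock 7: out=1, reg = 0xEFD53F

01011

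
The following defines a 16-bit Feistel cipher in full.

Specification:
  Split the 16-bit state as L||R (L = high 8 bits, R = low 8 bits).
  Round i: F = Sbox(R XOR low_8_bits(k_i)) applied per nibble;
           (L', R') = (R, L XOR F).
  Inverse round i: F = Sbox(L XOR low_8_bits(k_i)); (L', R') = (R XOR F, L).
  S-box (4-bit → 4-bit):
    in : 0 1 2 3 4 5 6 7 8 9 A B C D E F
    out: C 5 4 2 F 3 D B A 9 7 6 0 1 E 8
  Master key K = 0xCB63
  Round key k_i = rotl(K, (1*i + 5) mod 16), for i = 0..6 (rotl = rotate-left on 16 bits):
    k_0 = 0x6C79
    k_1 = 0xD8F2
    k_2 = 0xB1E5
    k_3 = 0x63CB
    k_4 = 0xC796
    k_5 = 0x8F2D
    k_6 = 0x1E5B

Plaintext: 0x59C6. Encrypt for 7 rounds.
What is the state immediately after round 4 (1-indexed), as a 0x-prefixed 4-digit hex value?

0x74AC

s_0 = plaintext = 0x59C6
s_1 = Round(s_0, k_0) = 0xC631
s_2 = Round(s_1, k_1) = 0x31C4
s_3 = Round(s_2, k_2) = 0xC474
s_4 = Round(s_3, k_3) = 0x74AC
s_5 = Round(s_4, k_4) = 0xAC53
s_6 = Round(s_5, k_5) = 0x5312
s_7 = Round(s_6, k_6) = 0x12AA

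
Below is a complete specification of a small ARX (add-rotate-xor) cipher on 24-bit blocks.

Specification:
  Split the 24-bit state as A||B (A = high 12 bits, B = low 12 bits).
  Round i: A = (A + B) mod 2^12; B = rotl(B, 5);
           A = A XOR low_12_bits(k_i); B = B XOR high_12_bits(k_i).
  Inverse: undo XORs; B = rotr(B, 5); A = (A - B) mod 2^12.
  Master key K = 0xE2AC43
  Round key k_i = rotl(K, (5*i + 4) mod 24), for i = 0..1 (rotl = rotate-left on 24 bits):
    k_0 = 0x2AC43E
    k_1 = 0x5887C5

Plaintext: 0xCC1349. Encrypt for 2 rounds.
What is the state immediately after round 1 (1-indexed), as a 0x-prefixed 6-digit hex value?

s_0 = plaintext = 0xCC1349
s_1 = Round(s_0, k_0) = 0x434B8A
s_2 = Round(s_1, k_1) = 0x87B4DF

0x434B8A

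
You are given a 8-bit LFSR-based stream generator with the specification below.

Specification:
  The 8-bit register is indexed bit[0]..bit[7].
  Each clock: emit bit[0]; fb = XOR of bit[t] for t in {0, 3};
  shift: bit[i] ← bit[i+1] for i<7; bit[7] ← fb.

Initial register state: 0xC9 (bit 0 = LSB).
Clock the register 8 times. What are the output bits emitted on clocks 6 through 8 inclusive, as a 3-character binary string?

reg_0 = 0xC9
clock 1: out=1, reg = 0x64
clock 2: out=0, reg = 0x32
clock 3: out=0, reg = 0x19
clock 4: out=1, reg = 0x0C
clock 5: out=0, reg = 0x86
clock 6: out=0, reg = 0x43
clock 7: out=1, reg = 0xA1
clock 8: out=1, reg = 0xD0

011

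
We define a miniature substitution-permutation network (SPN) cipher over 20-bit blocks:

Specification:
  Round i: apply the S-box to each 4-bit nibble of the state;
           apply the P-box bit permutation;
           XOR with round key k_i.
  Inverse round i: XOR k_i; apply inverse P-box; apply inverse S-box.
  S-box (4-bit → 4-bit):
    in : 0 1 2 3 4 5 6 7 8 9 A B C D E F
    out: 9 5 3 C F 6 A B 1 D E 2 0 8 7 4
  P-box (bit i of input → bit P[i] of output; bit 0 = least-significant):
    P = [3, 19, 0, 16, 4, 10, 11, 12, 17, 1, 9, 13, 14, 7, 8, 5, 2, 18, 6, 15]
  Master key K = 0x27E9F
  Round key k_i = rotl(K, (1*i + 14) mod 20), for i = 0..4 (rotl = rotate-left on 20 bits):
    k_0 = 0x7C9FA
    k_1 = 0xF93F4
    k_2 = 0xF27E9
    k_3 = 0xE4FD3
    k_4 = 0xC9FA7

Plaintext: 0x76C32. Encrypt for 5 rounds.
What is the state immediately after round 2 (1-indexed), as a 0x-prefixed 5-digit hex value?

s_0 = plaintext = 0x76C32
s_1 = Round(s_0, k_0) = 0xB5156
s_2 = Round(s_1, k_1) = 0x09C74
s_3 = Round(s_2, k_2) = 0x6F2D4
s_4 = Round(s_3, k_3) = 0x1DED8
s_5 = Round(s_4, k_4) = 0xE8DC9

0x09C74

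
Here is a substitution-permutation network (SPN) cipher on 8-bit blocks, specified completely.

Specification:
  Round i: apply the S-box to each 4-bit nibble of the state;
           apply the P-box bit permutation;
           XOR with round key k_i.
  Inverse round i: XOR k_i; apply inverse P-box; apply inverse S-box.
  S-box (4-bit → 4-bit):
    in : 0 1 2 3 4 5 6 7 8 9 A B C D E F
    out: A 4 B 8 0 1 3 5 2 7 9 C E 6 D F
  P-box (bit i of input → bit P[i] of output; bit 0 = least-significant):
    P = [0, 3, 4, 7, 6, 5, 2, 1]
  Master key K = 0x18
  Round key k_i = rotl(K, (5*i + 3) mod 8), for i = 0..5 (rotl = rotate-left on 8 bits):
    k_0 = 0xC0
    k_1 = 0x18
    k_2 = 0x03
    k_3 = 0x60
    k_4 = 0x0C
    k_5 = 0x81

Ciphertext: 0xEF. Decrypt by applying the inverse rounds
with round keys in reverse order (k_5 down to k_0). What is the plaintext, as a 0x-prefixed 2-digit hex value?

0x3E

s_0 = ciphertext = 0xEF
s_1 = InvRound(s_0, k_5) = 0xF8
s_2 = InvRound(s_1, k_4) = 0x9B
s_3 = InvRound(s_2, k_3) = 0x2F
s_4 = InvRound(s_3, k_2) = 0xD8
s_5 = InvRound(s_4, k_1) = 0x53
s_6 = InvRound(s_5, k_0) = 0x3E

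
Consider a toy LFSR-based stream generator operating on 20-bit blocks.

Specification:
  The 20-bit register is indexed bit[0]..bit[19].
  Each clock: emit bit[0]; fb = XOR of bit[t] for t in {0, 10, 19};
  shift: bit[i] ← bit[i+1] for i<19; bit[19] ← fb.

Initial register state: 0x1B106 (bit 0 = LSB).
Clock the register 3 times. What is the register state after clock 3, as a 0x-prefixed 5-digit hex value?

reg_0 = 0x1B106
clock 1: out=0, reg = 0x0D883
clock 2: out=1, reg = 0x86C41
clock 3: out=1, reg = 0xC3620

0xC3620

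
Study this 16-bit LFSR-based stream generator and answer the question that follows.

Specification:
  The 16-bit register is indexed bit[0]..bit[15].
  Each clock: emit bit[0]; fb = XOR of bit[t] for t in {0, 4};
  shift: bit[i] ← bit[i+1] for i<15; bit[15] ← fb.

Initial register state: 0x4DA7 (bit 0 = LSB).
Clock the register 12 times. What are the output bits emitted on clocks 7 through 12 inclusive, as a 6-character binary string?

reg_0 = 0x4DA7
clock 1: out=1, reg = 0xA6D3
clock 2: out=1, reg = 0x5369
clock 3: out=1, reg = 0xA9B4
clock 4: out=0, reg = 0xD4DA
clock 5: out=0, reg = 0xEA6D
clock 6: out=1, reg = 0xF536
clock 7: out=0, reg = 0xFA9B
clock 8: out=1, reg = 0x7D4D
clock 9: out=1, reg = 0xBEA6
clock 10: out=0, reg = 0x5F53
clock 11: out=1, reg = 0x2FA9
clock 12: out=1, reg = 0x97D4

011011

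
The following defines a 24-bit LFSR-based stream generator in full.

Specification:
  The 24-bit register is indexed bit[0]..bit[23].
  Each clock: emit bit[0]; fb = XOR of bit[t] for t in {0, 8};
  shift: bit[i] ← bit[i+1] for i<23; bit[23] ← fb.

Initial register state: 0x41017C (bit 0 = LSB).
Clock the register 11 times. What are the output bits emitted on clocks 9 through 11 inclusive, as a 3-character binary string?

100

reg_0 = 0x41017C
clock 1: out=0, reg = 0xA080BE
clock 2: out=0, reg = 0x50405F
clock 3: out=1, reg = 0xA8202F
clock 4: out=1, reg = 0xD41017
clock 5: out=1, reg = 0xEA080B
clock 6: out=1, reg = 0xF50405
clock 7: out=1, reg = 0xFA8202
clock 8: out=0, reg = 0x7D4101
clock 9: out=1, reg = 0x3EA080
clock 10: out=0, reg = 0x1F5040
clock 11: out=0, reg = 0x0FA820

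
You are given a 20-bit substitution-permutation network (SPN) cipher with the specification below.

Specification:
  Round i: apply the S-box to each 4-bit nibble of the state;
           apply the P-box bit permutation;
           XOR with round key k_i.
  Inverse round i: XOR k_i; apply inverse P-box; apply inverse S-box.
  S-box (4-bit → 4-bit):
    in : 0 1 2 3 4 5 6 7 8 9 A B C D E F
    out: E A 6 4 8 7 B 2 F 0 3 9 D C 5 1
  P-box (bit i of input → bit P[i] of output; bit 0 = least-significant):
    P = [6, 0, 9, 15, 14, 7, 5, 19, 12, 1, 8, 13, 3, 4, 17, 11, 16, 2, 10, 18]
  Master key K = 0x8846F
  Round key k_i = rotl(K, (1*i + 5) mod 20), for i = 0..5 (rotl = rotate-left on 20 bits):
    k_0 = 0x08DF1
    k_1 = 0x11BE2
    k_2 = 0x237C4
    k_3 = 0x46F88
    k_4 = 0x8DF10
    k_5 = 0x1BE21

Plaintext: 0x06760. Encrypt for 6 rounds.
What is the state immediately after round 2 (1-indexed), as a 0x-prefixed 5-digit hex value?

s_0 = plaintext = 0x06760
s_1 = Round(s_0, k_0) = 0xC436E
s_2 = Round(s_1, k_1) = 0xC5422
s_3 = Round(s_2, k_2) = 0x5117D
s_4 = Round(s_3, k_3) = 0x5C11E
s_5 = Round(s_4, k_4) = 0x3F1DE
s_6 = Round(s_5, k_5) = 0x9984B

0xC5422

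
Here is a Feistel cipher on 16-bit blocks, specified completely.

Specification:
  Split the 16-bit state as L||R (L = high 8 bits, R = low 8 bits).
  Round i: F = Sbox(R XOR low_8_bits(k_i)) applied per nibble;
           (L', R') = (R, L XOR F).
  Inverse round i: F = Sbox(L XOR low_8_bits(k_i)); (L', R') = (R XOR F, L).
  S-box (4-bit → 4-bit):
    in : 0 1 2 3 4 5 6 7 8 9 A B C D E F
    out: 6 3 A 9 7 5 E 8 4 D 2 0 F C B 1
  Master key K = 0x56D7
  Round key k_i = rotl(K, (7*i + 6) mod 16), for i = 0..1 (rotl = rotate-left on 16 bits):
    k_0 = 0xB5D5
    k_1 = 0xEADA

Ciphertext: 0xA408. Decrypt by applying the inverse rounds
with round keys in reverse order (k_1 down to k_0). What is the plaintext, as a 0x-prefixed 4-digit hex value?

s_0 = ciphertext = 0xA408
s_1 = InvRound(s_0, k_1) = 0x83A4
s_2 = InvRound(s_1, k_0) = 0xFA83

0xFA83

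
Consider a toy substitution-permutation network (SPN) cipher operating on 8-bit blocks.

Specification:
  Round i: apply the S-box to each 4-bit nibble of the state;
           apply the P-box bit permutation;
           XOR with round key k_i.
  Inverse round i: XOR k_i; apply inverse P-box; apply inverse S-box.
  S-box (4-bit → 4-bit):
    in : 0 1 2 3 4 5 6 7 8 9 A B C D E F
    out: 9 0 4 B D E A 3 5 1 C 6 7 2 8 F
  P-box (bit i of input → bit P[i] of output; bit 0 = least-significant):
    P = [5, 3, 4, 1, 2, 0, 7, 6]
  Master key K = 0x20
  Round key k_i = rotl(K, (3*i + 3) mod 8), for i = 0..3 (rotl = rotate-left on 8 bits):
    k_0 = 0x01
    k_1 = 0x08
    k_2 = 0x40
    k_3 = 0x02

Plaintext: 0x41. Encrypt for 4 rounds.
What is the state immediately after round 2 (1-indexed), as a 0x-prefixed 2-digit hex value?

s_0 = plaintext = 0x41
s_1 = Round(s_0, k_0) = 0xC5
s_2 = Round(s_1, k_1) = 0x97
s_3 = Round(s_2, k_2) = 0x6C
s_4 = Round(s_3, k_3) = 0x7B

0x97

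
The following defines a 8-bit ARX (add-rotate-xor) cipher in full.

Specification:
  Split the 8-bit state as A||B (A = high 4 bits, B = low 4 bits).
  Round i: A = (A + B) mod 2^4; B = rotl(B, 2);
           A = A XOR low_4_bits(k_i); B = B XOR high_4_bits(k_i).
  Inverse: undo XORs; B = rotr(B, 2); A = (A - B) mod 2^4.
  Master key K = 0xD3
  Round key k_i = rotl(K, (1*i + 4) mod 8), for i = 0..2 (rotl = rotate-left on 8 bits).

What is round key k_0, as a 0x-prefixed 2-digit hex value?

0x3D

K = 0xD3
k_0 = rotl(K, (1*0+4) mod 8) = rotl(K, 4) = 0x3D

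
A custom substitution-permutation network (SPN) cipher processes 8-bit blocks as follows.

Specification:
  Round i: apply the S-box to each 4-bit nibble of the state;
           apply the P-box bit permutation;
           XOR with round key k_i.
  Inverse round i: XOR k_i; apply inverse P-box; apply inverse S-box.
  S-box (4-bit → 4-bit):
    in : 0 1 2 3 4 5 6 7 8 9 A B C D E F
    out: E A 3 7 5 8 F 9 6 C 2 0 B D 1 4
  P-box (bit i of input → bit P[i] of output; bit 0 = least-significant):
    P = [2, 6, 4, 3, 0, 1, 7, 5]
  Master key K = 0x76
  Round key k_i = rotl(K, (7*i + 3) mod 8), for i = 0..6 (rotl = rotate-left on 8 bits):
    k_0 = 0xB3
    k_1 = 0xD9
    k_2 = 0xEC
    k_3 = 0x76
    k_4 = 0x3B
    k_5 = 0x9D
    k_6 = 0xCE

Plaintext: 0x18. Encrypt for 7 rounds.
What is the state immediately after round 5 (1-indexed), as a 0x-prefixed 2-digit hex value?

s_0 = plaintext = 0x18
s_1 = Round(s_0, k_0) = 0xC1
s_2 = Round(s_1, k_1) = 0xB2
s_3 = Round(s_2, k_2) = 0xA8
s_4 = Round(s_3, k_3) = 0x24
s_5 = Round(s_4, k_4) = 0x2C
s_6 = Round(s_5, k_5) = 0xD2
s_7 = Round(s_6, k_6) = 0x2B

0x2C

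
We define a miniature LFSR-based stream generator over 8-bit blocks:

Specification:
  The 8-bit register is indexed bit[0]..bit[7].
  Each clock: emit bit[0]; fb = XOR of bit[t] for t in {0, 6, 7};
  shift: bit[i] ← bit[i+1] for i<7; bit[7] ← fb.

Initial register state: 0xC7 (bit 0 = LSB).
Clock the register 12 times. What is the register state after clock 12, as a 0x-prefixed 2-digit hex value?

reg_0 = 0xC7
clock 1: out=1, reg = 0xE3
clock 2: out=1, reg = 0xF1
clock 3: out=1, reg = 0xF8
clock 4: out=0, reg = 0x7C
clock 5: out=0, reg = 0xBE
clock 6: out=0, reg = 0xDF
clock 7: out=1, reg = 0xEF
clock 8: out=1, reg = 0xF7
clock 9: out=1, reg = 0xFB
clock 10: out=1, reg = 0xFD
clock 11: out=1, reg = 0xFE
clock 12: out=0, reg = 0x7F

0x7F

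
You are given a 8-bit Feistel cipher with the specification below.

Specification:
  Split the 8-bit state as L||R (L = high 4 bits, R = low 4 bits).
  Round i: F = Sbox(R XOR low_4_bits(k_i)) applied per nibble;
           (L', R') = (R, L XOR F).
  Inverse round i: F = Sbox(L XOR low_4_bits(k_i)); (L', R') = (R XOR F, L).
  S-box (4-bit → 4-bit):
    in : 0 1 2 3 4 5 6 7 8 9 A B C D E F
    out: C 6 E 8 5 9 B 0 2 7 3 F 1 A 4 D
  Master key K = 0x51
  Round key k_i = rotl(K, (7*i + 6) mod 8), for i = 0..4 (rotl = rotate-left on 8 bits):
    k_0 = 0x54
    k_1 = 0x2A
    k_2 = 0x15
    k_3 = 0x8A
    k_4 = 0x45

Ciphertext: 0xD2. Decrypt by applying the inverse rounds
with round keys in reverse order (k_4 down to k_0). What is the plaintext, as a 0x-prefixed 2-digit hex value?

s_0 = ciphertext = 0xD2
s_1 = InvRound(s_0, k_4) = 0x0D
s_2 = InvRound(s_1, k_3) = 0xE0
s_3 = InvRound(s_2, k_2) = 0xFE
s_4 = InvRound(s_3, k_1) = 0x7F
s_5 = InvRound(s_4, k_0) = 0x77

0x77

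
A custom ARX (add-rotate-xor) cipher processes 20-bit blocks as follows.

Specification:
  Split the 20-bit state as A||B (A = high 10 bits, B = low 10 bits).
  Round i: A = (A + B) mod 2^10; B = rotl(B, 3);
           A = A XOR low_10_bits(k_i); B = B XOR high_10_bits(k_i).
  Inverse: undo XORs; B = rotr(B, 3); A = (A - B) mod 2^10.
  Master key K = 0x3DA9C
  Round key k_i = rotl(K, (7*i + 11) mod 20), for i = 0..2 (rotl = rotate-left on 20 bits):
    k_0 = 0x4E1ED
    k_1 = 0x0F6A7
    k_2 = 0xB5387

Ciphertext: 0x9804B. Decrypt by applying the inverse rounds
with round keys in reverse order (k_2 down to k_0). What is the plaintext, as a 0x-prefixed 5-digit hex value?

0x84EC8

s_0 = ciphertext = 0x9804B
s_1 = InvRound(s_0, k_2) = 0x853D3
s_2 = InvRound(s_1, k_1) = 0x4DB7D
s_3 = InvRound(s_2, k_0) = 0x84EC8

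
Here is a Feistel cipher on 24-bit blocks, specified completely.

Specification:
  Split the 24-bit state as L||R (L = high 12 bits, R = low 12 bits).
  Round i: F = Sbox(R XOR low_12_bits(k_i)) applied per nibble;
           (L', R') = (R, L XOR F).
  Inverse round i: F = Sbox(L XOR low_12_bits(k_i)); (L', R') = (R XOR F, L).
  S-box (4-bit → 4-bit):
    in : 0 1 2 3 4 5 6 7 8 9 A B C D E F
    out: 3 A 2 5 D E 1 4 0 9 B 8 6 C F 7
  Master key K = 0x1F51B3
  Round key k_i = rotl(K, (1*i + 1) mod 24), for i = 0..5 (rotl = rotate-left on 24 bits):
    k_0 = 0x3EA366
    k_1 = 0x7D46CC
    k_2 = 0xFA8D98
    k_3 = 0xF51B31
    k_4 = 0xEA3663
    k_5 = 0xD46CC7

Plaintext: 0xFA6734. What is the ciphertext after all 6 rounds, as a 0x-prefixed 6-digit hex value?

0x5A0F45

s_0 = plaintext = 0xFA6734
s_1 = Round(s_0, k_0) = 0x734244
s_2 = Round(s_1, k_1) = 0x244A34
s_3 = Round(s_2, k_2) = 0xA346F2
s_4 = Round(s_3, k_3) = 0x6F2651
s_5 = Round(s_4, k_4) = 0x6515A0
s_6 = Round(s_5, k_5) = 0x5A0F45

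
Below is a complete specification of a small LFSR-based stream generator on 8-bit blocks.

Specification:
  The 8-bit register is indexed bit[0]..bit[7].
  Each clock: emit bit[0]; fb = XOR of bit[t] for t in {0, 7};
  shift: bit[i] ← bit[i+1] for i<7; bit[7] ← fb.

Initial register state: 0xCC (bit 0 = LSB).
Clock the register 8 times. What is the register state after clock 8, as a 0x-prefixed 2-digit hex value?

reg_0 = 0xCC
clock 1: out=0, reg = 0xE6
clock 2: out=0, reg = 0xF3
clock 3: out=1, reg = 0x79
clock 4: out=1, reg = 0xBC
clock 5: out=0, reg = 0xDE
clock 6: out=0, reg = 0xEF
clock 7: out=1, reg = 0x77
clock 8: out=1, reg = 0xBB

0xBB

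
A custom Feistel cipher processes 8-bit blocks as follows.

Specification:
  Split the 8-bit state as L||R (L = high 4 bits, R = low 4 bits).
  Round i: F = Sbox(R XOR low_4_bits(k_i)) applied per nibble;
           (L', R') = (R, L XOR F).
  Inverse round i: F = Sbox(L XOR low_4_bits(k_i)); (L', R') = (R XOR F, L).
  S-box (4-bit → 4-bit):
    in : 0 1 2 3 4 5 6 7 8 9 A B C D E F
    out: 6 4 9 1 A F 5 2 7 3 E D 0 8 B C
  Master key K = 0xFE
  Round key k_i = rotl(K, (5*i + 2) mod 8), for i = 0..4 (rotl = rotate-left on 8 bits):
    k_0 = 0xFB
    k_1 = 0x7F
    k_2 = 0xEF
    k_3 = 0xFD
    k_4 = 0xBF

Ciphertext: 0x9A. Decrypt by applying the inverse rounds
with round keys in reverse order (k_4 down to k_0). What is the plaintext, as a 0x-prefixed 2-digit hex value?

s_0 = ciphertext = 0x9A
s_1 = InvRound(s_0, k_4) = 0xF9
s_2 = InvRound(s_1, k_3) = 0x0F
s_3 = InvRound(s_2, k_2) = 0x30
s_4 = InvRound(s_3, k_1) = 0x03
s_5 = InvRound(s_4, k_0) = 0xE0

0xE0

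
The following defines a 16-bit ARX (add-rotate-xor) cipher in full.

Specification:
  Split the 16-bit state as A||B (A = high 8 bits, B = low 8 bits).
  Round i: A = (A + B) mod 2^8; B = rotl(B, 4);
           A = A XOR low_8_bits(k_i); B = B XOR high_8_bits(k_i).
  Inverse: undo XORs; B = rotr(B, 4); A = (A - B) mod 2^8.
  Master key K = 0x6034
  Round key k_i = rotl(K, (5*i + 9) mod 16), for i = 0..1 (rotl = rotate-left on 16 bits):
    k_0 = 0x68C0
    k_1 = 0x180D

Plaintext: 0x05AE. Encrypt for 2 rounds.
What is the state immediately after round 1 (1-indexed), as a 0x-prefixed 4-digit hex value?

s_0 = plaintext = 0x05AE
s_1 = Round(s_0, k_0) = 0x7382
s_2 = Round(s_1, k_1) = 0xF830

0x7382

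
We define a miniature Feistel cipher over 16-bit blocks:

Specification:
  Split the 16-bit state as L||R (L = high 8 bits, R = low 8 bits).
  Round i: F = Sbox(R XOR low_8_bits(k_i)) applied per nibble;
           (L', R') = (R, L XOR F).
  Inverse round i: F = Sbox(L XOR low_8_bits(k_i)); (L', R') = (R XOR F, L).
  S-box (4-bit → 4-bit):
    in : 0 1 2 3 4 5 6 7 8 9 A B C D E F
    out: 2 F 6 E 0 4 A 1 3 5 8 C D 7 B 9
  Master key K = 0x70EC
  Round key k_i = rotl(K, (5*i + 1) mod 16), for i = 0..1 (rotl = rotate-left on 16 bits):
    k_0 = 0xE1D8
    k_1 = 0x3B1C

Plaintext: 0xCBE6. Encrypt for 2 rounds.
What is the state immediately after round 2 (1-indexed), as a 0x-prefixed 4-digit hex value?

0x200B

s_0 = plaintext = 0xCBE6
s_1 = Round(s_0, k_0) = 0xE620
s_2 = Round(s_1, k_1) = 0x200B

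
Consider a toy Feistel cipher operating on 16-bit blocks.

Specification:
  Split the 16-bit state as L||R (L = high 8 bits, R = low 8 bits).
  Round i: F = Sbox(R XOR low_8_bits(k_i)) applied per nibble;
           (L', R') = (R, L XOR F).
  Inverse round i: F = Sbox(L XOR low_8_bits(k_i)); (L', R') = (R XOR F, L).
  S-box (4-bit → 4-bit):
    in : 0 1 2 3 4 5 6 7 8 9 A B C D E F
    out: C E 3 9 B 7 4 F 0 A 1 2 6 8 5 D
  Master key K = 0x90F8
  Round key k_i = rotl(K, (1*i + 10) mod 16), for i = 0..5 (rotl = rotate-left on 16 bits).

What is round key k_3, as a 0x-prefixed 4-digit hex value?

0x121F

K = 0x90F8
k_0 = rotl(K, (1*0+10) mod 16) = rotl(K, 10) = 0xE243
k_1 = rotl(K, (1*1+10) mod 16) = rotl(K, 11) = 0xC487
k_2 = rotl(K, (1*2+10) mod 16) = rotl(K, 12) = 0x890F
k_3 = rotl(K, (1*3+10) mod 16) = rotl(K, 13) = 0x121F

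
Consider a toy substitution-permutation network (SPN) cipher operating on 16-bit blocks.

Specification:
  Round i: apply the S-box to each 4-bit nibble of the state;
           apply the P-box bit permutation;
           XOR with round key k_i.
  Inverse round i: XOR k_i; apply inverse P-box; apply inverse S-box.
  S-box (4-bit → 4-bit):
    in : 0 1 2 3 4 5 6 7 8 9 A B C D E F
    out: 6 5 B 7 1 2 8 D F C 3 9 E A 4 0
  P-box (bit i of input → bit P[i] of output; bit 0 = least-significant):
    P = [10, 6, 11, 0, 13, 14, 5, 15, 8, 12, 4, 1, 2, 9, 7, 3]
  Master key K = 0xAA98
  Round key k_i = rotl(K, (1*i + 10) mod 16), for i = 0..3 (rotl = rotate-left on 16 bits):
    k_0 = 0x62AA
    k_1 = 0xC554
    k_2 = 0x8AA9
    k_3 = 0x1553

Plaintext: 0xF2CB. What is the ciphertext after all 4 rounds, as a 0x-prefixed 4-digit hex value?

s_0 = plaintext = 0xF2CB
s_1 = Round(s_0, k_0) = 0xB789
s_2 = Round(s_1, k_1) = 0x2C6B
s_3 = Round(s_2, k_2) = 0x1CB6
s_4 = Round(s_3, k_3) = 0xA5C4

0xA5C4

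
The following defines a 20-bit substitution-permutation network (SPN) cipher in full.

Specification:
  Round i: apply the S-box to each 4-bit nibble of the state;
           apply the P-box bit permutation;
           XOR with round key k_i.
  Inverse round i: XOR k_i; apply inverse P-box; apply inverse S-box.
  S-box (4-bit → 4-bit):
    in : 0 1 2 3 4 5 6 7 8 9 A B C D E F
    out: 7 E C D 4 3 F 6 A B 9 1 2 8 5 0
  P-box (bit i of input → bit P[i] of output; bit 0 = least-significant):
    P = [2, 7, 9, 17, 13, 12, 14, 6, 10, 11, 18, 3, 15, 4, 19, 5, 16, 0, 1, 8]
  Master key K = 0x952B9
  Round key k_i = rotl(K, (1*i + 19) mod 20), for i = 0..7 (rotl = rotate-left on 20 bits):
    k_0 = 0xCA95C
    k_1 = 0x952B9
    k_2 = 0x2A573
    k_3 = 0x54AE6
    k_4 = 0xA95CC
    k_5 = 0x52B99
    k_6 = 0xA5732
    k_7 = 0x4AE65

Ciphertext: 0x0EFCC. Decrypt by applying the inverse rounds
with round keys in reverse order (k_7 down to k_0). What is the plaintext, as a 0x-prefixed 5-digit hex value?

0x47124

s_0 = ciphertext = 0x0EFCC
s_1 = InvRound(s_0, k_7) = 0x8D24C
s_2 = InvRound(s_1, k_6) = 0x29ADA
s_3 = InvRound(s_2, k_5) = 0x6B49D
s_4 = InvRound(s_3, k_4) = 0x874AF
s_5 = InvRound(s_4, k_3) = 0x54694
s_6 = InvRound(s_5, k_2) = 0x6A436
s_7 = InvRound(s_6, k_1) = 0x0E306
s_8 = InvRound(s_7, k_0) = 0x47124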